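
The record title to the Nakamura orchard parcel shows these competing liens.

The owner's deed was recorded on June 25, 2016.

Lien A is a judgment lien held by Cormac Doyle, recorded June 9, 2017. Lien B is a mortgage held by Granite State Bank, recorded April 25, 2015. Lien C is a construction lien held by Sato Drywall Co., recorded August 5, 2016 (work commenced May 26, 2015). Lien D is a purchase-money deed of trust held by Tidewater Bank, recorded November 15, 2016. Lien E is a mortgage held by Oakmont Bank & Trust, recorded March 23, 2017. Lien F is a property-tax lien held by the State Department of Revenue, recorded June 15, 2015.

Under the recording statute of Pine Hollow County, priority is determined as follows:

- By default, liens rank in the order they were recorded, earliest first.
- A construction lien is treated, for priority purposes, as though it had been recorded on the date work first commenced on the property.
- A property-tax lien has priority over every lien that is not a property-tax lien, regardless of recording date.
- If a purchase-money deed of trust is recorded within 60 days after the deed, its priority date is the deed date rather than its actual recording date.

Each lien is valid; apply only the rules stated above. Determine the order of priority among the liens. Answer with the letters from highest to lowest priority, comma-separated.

F, B, C, D, E, A

First, effective dates: C relates back to May 26, 2015 (work commenced); D was recorded 143 days after the deed, outside the 60-day window, so it keeps its recording date.
As a property-tax lien, F is senior to every other lien.
Among the remaining liens, by effective date: B (April 25, 2015), C (May 26, 2015), D (November 15, 2016), E (March 23, 2017), A (June 9, 2017).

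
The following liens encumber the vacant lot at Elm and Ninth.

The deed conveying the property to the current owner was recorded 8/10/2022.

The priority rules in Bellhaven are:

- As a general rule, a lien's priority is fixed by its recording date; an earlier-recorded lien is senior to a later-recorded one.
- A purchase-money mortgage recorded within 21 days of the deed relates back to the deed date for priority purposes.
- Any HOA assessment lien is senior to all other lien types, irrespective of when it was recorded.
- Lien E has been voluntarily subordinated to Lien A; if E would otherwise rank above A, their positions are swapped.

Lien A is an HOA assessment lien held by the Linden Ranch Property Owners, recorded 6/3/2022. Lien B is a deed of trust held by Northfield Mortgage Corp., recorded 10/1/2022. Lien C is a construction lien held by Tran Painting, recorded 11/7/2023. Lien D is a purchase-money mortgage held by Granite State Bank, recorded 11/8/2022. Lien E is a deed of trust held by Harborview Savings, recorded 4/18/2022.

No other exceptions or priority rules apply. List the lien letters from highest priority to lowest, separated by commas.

A, E, B, D, C

Effective dates: D was recorded 90 days after the deed — beyond 21 days — so no relation-back applies.
A is an HOA assessment lien, so it outranks all other liens regardless of date.
Ordering the rest by effective date: E (4/18/2022), B (10/1/2022), D (11/8/2022), C (11/7/2023).
E is already junior to A, so the subordination agreement changes nothing.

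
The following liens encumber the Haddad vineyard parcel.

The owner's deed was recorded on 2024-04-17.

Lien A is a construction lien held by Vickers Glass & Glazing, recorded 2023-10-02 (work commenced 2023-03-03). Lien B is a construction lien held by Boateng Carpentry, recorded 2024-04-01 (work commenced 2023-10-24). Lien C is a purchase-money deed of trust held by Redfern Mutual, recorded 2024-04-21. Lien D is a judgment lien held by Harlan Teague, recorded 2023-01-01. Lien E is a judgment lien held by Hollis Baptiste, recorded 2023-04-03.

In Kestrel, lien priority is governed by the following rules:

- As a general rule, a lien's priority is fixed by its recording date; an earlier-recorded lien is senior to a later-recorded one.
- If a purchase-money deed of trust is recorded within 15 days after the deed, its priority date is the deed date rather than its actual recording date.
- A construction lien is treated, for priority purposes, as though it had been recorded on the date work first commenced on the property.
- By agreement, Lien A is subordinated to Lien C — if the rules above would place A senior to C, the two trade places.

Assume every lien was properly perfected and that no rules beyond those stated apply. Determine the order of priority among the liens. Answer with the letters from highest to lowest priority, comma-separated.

D, C, E, B, A

Effective dates: A relates back to 2023-03-03 (work commenced); B relates back to 2023-10-24 (work commenced); C relates back to the deed date 2024-04-17.
By effective date, earliest first: D (2023-01-01), A (2023-03-03), E (2023-04-03), B (2023-10-24), C (2024-04-17).
A is senior to C before the subordination, so the two trade places.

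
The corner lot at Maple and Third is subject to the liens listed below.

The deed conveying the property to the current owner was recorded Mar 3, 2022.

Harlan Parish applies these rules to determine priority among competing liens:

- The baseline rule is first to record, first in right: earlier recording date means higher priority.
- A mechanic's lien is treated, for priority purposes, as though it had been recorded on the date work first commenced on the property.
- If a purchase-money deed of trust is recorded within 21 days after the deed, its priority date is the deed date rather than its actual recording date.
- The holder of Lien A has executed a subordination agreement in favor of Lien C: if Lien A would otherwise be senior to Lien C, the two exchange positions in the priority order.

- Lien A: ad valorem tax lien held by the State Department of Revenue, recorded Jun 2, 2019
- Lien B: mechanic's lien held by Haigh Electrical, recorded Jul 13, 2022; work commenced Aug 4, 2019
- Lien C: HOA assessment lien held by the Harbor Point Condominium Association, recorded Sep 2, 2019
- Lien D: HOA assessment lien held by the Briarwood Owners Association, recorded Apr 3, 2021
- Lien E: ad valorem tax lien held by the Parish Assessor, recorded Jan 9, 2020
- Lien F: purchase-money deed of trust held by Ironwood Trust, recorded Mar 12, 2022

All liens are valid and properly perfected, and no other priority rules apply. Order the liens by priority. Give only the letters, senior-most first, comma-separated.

C, B, A, E, D, F

Adjusting effective dates: B relates back to Aug 4, 2019 (work commenced); F relates back to the deed date Mar 3, 2022.
Ordering by effective date: A (Jun 2, 2019), B (Aug 4, 2019), C (Sep 2, 2019), E (Jan 9, 2020), D (Apr 3, 2021), F (Mar 3, 2022).
A would otherwise be senior to C, so under the subordination agreement A and C exchange positions.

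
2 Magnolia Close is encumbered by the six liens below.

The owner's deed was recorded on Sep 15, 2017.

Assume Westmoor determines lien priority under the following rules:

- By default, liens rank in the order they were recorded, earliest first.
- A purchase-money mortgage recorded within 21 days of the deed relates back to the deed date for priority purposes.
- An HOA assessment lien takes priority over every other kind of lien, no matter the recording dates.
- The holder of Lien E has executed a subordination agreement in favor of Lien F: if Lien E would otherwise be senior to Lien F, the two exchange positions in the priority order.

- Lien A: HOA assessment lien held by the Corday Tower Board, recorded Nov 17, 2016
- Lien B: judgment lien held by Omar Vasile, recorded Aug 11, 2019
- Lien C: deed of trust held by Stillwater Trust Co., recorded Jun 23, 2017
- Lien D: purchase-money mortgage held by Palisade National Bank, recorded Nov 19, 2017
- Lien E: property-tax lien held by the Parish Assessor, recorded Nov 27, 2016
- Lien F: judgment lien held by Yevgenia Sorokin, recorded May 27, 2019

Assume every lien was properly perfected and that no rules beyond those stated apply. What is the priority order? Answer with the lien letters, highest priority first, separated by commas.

Adjusting effective dates: D was recorded 65 days after the deed — beyond 21 days — so no relation-back applies.
A, as an HOA assessment lien, has superpriority and ranks first.
Remaining liens by effective date: E (Nov 27, 2016), C (Jun 23, 2017), D (Nov 19, 2017), F (May 27, 2019), B (Aug 11, 2019).
E would otherwise be senior to F, so under the subordination agreement E and F exchange positions.

A, F, C, D, E, B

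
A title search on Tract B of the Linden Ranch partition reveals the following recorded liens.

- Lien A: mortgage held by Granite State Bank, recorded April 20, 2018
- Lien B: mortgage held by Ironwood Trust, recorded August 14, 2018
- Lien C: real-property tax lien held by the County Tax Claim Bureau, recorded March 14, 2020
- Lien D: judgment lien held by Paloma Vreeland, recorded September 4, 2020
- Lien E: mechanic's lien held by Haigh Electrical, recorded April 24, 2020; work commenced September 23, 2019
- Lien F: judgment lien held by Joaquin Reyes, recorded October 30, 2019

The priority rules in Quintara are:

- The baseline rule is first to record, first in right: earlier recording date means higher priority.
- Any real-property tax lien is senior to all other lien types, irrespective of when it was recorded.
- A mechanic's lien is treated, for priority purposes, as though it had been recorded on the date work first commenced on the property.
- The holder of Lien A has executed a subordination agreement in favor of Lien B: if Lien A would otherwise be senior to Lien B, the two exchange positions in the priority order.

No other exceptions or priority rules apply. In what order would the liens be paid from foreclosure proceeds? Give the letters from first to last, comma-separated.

C, B, A, E, F, D

Adjusting effective dates: E's effective date is September 23, 2019, when work began.
C, as a real-property tax lien, has superpriority and ranks first.
Ordering the rest by effective date: A (April 20, 2018), B (August 14, 2018), E (September 23, 2019), F (October 30, 2019), D (September 4, 2020).
A would otherwise be senior to B, so under the subordination agreement A and B exchange positions.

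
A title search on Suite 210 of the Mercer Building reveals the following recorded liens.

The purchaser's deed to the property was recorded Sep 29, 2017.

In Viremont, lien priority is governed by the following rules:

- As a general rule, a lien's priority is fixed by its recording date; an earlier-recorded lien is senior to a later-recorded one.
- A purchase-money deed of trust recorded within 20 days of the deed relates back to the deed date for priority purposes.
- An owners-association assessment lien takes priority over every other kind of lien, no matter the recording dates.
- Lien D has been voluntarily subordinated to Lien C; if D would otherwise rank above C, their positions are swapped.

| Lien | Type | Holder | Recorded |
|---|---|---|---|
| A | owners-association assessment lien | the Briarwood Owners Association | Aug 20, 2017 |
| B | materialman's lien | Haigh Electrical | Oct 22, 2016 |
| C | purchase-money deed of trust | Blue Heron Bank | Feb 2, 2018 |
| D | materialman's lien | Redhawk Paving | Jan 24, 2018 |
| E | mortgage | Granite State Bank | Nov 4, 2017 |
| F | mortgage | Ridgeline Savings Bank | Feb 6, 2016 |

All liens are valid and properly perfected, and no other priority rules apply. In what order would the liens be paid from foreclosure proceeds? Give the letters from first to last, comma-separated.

A, F, B, E, C, D

Effective dates: C missed the 20-day window (126 days after the deed), so its recording date stands.
As an owners-association assessment lien, A is senior to every other lien.
Remaining liens by effective date: F (Feb 6, 2016), B (Oct 22, 2016), E (Nov 4, 2017), D (Jan 24, 2018), C (Feb 2, 2018).
The subordination applies — D was senior to C — so D and C swap.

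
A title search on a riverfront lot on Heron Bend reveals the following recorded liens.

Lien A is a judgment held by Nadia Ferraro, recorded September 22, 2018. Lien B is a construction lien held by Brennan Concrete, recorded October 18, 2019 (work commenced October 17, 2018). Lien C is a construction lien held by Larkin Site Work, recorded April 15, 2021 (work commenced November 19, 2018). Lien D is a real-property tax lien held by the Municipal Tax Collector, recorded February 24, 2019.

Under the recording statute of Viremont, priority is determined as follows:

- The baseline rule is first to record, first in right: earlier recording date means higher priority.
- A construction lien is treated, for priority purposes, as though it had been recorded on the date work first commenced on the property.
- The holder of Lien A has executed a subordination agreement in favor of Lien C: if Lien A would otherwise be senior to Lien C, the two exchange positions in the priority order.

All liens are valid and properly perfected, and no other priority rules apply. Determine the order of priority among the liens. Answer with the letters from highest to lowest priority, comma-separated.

C, B, A, D

Effective dates after the stated exceptions: B is treated as recorded October 17, 2018, the work-commencement date; C's effective date is November 19, 2018, when work began.
Ordering by effective date: A (September 22, 2018), B (October 17, 2018), C (November 19, 2018), D (February 24, 2019).
A would otherwise be senior to C, so under the subordination agreement A and C exchange positions.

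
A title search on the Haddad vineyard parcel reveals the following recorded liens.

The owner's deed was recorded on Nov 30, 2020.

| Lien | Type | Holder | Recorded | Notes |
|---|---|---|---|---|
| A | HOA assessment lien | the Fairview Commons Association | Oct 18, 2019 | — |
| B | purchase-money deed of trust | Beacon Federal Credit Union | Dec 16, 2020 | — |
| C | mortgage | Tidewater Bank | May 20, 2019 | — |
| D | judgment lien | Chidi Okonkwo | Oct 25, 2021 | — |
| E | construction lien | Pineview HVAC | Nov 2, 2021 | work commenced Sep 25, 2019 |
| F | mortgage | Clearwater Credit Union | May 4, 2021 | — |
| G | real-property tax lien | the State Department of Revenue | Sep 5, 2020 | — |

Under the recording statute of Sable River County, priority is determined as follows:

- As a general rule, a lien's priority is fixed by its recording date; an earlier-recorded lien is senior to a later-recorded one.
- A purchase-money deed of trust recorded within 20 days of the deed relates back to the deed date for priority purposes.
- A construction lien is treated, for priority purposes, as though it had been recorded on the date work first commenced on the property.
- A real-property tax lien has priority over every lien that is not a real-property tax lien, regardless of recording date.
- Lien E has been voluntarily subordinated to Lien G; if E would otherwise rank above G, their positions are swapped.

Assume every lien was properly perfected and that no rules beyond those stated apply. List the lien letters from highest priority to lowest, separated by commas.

Effective dates: B relates back to the deed date Nov 30, 2020; E relates back to Sep 25, 2019 (work commenced).
G is a real-property tax lien and takes priority over every other lien.
Among the remaining liens, by effective date: C (May 20, 2019), E (Sep 25, 2019), A (Oct 18, 2019), B (Nov 30, 2020), F (May 4, 2021), D (Oct 25, 2021).
E is already junior to G, so the subordination agreement changes nothing.

G, C, E, A, B, F, D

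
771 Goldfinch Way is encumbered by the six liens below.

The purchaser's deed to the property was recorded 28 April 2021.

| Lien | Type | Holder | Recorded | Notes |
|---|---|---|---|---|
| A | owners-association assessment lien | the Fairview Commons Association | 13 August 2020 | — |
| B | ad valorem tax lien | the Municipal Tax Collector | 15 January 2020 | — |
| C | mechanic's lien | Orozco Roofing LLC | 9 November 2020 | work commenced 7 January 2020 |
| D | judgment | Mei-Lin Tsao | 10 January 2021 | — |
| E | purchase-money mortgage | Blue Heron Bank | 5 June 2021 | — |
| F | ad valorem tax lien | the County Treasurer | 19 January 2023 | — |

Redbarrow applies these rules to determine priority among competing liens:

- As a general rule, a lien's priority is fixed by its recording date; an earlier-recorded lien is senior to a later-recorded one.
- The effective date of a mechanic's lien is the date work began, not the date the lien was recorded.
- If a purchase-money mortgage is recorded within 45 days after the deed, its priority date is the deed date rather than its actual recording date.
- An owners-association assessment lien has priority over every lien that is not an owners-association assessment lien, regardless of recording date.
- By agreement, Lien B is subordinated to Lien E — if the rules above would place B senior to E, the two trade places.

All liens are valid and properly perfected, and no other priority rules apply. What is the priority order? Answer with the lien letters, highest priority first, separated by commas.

First, effective dates: C is treated as recorded 7 January 2020, the work-commencement date; E relates back to the deed date 28 April 2021.
A is an owners-association assessment lien, so it outranks all other liens regardless of date.
Ordering the rest by effective date: C (7 January 2020), B (15 January 2020), D (10 January 2021), E (28 April 2021), F (19 January 2023).
Because B would otherwise rank above E, the subordination swaps them.

A, C, E, D, B, F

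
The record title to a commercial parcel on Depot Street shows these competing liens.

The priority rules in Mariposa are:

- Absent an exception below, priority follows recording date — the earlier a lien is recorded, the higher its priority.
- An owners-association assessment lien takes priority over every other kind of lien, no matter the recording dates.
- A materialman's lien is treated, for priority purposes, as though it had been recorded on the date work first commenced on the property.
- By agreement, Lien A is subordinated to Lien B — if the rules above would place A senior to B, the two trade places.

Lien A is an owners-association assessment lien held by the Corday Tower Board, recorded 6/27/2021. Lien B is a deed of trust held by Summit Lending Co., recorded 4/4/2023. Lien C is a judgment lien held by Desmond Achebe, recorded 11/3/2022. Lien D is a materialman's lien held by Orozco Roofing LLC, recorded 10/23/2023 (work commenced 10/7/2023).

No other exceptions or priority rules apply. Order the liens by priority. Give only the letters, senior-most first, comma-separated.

First, effective dates: D relates back to 10/7/2023 (work commenced).
A is an owners-association assessment lien, so it outranks all other liens regardless of date.
Among the remaining liens, by effective date: C (11/3/2022), B (4/4/2023), D (10/7/2023).
The subordination applies — A was senior to B — so A and B swap.

B, C, A, D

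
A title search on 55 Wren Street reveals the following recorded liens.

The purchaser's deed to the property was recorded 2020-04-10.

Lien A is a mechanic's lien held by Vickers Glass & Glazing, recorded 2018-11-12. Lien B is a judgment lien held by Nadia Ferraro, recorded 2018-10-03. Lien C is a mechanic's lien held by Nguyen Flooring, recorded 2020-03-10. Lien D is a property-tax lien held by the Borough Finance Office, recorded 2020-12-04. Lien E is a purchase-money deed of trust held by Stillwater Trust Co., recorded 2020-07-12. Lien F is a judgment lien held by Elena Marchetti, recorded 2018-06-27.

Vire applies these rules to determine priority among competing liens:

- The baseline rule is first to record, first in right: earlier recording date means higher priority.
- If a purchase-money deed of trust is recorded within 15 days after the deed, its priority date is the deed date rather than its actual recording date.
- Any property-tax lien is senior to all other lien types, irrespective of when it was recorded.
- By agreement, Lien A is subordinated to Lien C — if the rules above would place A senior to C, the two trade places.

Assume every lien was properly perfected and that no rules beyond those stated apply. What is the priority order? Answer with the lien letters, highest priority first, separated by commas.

Effective dates after the stated exceptions: E missed the 15-day window (93 days after the deed), so its recording date stands.
D is a property-tax lien, so it outranks all other liens regardless of date.
Ordering the rest by effective date: F (2018-06-27), B (2018-10-03), A (2018-11-12), C (2020-03-10), E (2020-07-12).
The subordination applies — A was senior to C — so A and C swap.

D, F, B, C, A, E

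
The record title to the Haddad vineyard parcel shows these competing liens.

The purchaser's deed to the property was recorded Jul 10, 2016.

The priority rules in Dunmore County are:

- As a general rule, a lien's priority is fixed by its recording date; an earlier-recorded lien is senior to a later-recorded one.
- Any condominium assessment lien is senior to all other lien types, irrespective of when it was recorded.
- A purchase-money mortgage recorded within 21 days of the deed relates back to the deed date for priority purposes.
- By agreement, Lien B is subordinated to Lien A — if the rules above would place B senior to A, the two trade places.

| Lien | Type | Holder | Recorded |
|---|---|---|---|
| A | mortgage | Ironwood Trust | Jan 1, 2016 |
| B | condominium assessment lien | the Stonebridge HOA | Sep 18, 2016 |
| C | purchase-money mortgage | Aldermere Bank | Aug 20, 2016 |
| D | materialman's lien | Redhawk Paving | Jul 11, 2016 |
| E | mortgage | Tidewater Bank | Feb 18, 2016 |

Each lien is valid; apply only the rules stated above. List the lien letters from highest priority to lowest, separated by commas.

Effective dates: C was recorded 41 days after the deed, outside the 21-day window, so it keeps its recording date.
B is a condominium assessment lien and takes priority over every other lien.
Remaining liens by effective date: A (Jan 1, 2016), E (Feb 18, 2016), D (Jul 11, 2016), C (Aug 20, 2016).
Because B would otherwise rank above A, the subordination swaps them.

A, B, E, D, C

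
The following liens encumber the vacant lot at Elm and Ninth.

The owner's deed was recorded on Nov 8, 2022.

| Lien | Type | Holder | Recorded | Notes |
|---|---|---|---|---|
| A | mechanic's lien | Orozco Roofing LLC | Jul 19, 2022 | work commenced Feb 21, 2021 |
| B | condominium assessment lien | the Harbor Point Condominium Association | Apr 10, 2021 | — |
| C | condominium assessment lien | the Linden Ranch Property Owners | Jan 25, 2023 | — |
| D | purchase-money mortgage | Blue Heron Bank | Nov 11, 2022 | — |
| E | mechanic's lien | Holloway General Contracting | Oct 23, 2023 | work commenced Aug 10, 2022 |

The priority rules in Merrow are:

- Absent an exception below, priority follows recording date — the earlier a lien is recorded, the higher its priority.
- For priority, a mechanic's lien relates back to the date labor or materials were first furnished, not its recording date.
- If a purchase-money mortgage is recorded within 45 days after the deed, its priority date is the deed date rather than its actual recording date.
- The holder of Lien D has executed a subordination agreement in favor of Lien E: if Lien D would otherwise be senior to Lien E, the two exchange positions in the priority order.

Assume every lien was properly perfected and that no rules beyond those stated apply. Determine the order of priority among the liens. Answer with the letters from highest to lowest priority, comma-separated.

Effective dates after the stated exceptions: A is treated as recorded Feb 21, 2021, the work-commencement date; D's effective date is the deed date, Nov 8, 2022; E's effective date is Aug 10, 2022, when work began.
Sorted by effective date: A (Feb 21, 2021), B (Apr 10, 2021), E (Aug 10, 2022), D (Nov 8, 2022), C (Jan 25, 2023).
Since D is not senior to E, the subordination leaves the order unchanged.

A, B, E, D, C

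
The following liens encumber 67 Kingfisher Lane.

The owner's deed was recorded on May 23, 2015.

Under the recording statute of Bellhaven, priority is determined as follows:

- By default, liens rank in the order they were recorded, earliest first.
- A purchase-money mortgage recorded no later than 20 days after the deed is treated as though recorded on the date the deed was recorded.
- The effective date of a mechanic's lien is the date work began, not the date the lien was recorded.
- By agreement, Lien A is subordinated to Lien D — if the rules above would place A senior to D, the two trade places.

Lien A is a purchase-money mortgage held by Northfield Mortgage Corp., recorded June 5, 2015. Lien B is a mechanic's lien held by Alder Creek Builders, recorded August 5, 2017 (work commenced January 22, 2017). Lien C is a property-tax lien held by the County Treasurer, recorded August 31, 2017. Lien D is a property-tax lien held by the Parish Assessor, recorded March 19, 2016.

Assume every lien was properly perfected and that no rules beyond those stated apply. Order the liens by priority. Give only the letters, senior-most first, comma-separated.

D, A, B, C

Adjusting effective dates: A was recorded within the 20-day window, so its effective date is the deed date May 23, 2015; B's effective date is January 22, 2017, when work began.
By effective date: A (May 23, 2015), D (March 19, 2016), B (January 22, 2017), C (August 31, 2017).
Because A would otherwise rank above D, the subordination swaps them.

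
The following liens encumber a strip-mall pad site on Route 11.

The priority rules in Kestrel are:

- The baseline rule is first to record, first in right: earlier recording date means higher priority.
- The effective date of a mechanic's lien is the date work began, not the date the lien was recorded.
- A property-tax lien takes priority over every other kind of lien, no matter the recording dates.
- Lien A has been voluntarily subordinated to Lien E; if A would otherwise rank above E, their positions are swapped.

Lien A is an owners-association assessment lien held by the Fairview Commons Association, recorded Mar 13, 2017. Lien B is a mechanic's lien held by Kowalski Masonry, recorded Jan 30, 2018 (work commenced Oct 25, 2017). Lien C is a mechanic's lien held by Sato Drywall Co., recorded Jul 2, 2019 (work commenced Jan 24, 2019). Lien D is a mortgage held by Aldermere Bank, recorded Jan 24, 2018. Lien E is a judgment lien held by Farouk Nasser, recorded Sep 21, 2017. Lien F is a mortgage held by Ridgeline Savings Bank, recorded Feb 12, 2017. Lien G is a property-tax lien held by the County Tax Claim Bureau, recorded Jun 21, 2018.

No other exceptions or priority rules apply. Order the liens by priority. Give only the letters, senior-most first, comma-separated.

Effective dates after the stated exceptions: B is treated as recorded Oct 25, 2017, the work-commencement date; C is treated as recorded Jan 24, 2019, the work-commencement date.
G is a property-tax lien and takes priority over every other lien.
Remaining liens by effective date: F (Feb 12, 2017), A (Mar 13, 2017), E (Sep 21, 2017), B (Oct 25, 2017), D (Jan 24, 2018), C (Jan 24, 2019).
Because A would otherwise rank above E, the subordination swaps them.

G, F, E, A, B, D, C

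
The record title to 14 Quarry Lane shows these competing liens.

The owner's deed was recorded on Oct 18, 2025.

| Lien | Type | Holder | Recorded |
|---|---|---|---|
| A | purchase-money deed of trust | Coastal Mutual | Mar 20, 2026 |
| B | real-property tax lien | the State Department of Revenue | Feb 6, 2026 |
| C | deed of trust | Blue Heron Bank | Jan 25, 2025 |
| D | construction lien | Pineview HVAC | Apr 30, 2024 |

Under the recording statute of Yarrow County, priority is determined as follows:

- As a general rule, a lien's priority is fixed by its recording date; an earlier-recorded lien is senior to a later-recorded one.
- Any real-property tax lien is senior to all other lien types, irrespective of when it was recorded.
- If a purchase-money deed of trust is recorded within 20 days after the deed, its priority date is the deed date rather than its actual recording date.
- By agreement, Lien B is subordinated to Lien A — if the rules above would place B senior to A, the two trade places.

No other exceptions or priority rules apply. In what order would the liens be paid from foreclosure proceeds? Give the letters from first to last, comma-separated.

Effective dates: A was recorded 153 days after the deed — beyond 20 days — so no relation-back applies.
As a real-property tax lien, B is senior to every other lien.
Among the remaining liens, by effective date: D (Apr 30, 2024), C (Jan 25, 2025), A (Mar 20, 2026).
B is senior to A before the subordination, so the two trade places.

A, D, C, B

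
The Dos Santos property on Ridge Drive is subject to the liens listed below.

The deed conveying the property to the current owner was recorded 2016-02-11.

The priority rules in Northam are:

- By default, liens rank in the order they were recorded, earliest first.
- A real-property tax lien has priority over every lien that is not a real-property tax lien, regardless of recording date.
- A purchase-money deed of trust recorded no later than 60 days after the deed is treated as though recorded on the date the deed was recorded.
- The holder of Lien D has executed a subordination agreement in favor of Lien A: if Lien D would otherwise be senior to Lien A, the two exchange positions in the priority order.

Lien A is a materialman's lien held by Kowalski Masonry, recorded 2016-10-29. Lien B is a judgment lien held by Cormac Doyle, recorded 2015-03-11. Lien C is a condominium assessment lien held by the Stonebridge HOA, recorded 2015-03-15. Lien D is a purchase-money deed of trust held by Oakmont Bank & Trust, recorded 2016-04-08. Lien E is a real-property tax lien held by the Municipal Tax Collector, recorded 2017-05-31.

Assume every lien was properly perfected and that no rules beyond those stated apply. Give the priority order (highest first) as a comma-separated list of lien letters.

E, B, C, A, D

Effective dates: D was recorded within the 60-day window, so its effective date is the deed date 2016-02-11.
E is a real-property tax lien and takes priority over every other lien.
Remaining liens by effective date: B (2015-03-11), C (2015-03-15), D (2016-02-11), A (2016-10-29).
D would otherwise be senior to A, so under the subordination agreement D and A exchange positions.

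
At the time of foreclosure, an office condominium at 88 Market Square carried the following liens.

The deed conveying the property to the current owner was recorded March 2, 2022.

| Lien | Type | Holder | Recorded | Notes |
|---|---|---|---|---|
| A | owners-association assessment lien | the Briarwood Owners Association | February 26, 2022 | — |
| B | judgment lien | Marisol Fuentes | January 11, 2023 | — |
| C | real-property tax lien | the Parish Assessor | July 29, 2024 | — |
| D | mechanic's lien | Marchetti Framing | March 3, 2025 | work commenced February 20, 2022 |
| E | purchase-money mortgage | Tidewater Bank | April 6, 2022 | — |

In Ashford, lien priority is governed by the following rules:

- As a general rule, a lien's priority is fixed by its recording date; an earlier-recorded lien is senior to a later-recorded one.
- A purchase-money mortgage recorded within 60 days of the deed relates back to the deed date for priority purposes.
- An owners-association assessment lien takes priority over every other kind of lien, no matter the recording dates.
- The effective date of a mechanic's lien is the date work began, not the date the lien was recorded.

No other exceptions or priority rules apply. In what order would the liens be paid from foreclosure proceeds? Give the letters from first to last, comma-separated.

Adjusting effective dates: D's effective date is February 20, 2022, when work began; E relates back to the deed date March 2, 2022.
A is an owners-association assessment lien, so it outranks all other liens regardless of date.
Among the remaining liens, by effective date: D (February 20, 2022), E (March 2, 2022), B (January 11, 2023), C (July 29, 2024).

A, D, E, B, C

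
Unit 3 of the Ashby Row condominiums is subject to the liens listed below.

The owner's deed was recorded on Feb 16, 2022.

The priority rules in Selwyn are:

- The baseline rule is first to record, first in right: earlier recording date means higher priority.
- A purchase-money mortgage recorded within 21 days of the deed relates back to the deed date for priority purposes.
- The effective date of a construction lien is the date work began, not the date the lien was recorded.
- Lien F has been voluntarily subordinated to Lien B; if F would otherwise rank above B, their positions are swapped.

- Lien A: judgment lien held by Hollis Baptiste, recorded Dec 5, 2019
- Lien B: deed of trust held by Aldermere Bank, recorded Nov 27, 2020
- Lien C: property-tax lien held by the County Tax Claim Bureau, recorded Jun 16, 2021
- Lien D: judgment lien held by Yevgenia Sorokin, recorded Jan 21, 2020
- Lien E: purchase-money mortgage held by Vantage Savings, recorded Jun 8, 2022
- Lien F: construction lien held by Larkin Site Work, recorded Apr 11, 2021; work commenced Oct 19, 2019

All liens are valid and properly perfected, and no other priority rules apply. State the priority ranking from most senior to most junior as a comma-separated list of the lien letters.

B, A, D, F, C, E

Effective dates: E was recorded 112 days after the deed — beyond 21 days — so no relation-back applies; F's effective date is Oct 19, 2019, when work began.
By effective date: F (Oct 19, 2019), A (Dec 5, 2019), D (Jan 21, 2020), B (Nov 27, 2020), C (Jun 16, 2021), E (Jun 8, 2022).
Because F would otherwise rank above B, the subordination swaps them.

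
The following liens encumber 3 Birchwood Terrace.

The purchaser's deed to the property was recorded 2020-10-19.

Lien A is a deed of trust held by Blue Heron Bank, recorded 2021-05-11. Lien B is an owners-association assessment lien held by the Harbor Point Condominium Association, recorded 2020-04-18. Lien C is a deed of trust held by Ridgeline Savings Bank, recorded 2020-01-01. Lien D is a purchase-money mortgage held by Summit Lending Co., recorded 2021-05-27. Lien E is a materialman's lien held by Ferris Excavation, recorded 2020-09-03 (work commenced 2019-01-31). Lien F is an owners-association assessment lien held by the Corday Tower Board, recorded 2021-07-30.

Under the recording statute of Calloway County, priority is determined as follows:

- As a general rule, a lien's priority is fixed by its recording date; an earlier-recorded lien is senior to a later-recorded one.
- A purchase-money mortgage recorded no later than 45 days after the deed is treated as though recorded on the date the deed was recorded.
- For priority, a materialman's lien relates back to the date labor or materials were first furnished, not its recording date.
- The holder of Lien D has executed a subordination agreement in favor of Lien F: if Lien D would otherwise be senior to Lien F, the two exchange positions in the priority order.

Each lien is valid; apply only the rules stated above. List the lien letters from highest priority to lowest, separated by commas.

E, C, B, A, F, D

First, effective dates: D missed the 45-day window (220 days after the deed), so its recording date stands; E is treated as recorded 2019-01-31, the work-commencement date.
Sorted by effective date: E (2019-01-31), C (2020-01-01), B (2020-04-18), A (2021-05-11), D (2021-05-27), F (2021-07-30).
D is senior to F before the subordination, so the two trade places.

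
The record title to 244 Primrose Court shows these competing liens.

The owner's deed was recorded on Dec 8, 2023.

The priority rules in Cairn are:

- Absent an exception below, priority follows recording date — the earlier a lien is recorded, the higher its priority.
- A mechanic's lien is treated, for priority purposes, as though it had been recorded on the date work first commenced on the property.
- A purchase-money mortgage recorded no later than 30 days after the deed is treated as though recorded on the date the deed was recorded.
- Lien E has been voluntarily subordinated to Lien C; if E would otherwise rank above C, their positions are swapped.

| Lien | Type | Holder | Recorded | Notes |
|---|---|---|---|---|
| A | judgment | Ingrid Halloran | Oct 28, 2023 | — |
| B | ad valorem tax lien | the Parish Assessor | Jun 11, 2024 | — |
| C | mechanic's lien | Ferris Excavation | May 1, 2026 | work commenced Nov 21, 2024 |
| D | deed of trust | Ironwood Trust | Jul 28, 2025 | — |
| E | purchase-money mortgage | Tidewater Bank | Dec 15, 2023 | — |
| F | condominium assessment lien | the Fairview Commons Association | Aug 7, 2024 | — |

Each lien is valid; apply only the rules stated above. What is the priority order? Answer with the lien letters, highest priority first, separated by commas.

Effective dates: C's effective date is Nov 21, 2024, when work began; E was recorded within the 30-day window, so its effective date is the deed date Dec 8, 2023.
Ordering by effective date: A (Oct 28, 2023), E (Dec 8, 2023), B (Jun 11, 2024), F (Aug 7, 2024), C (Nov 21, 2024), D (Jul 28, 2025).
The subordination applies — E was senior to C — so E and C swap.

A, C, B, F, E, D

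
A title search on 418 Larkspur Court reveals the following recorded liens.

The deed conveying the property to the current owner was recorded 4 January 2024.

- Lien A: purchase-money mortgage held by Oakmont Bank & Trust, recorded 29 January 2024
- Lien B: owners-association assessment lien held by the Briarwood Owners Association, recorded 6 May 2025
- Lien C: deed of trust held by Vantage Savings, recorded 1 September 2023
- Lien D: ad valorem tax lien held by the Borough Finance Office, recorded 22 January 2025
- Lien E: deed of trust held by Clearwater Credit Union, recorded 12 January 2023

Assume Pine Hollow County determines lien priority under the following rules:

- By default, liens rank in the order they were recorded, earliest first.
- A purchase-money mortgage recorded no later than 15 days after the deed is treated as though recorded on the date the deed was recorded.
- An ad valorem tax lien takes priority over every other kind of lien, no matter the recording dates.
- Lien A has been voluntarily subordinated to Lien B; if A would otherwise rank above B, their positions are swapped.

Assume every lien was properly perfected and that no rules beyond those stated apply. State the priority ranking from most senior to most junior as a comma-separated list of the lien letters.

Adjusting effective dates: A was recorded 25 days after the deed — beyond 15 days — so no relation-back applies.
D is an ad valorem tax lien, so it outranks all other liens regardless of date.
Remaining liens by effective date: E (12 January 2023), C (1 September 2023), A (29 January 2024), B (6 May 2025).
A is senior to B before the subordination, so the two trade places.

D, E, C, B, A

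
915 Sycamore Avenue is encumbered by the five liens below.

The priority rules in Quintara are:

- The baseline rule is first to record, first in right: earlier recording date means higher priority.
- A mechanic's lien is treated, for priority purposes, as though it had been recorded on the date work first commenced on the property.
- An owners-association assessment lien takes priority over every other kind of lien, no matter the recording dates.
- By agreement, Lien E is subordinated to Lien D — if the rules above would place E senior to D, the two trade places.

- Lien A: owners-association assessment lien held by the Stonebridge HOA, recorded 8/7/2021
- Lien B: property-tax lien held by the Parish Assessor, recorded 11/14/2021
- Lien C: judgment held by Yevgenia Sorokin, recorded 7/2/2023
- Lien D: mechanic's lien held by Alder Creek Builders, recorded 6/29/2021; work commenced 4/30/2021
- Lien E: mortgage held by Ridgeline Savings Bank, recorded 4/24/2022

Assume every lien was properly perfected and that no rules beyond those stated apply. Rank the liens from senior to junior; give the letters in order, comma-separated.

A, D, B, E, C

First, effective dates: D's effective date is 4/30/2021, when work began.
As an owners-association assessment lien, A is senior to every other lien.
Among the remaining liens, by effective date: D (4/30/2021), B (11/14/2021), E (4/24/2022), C (7/2/2023).
E is already junior to D, so the subordination agreement changes nothing.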